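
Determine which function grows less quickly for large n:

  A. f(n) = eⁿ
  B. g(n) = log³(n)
B

f(n) = eⁿ is O(eⁿ), while g(n) = log³(n) is O(log³ n).
Since O(log³ n) grows slower than O(eⁿ), g(n) is dominated.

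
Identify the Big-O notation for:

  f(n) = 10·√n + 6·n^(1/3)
O(√n)

The dominant term in 10·√n + 6·n^(1/3) is 10·√n, which is Θ(√n).
Lower-order terms (6·n^(1/3)) are asymptotically negligible.
Constants are absorbed, so the tightest bound is O(√n).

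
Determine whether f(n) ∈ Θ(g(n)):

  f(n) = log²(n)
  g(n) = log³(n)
False

f(n) = log²(n) is O(log² n), and g(n) = log³(n) is O(log³ n).
Since they have different growth rates, f(n) = Θ(g(n)) is false.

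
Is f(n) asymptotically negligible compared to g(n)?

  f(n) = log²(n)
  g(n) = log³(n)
True

f(n) = log²(n) is O(log² n), and g(n) = log³(n) is O(log³ n).
Since O(log² n) grows strictly slower than O(log³ n), f(n) = o(g(n)) is true.
This means lim(n→∞) f(n)/g(n) = 0.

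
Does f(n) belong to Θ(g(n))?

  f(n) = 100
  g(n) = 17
True

f(n) = 100 and g(n) = 17 are both O(1).
Since they have the same asymptotic growth rate, f(n) = Θ(g(n)) is true.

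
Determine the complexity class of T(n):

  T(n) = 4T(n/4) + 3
Θ(n)

Master Theorem: a = 4, b = 4, f(n) = 3.
Compute the critical exponent d = log₄(4) = 1.
Compare f(n) = Θ(1) against n^d:
  k = 0 < d = 1, so f(n) = O(n^(d-ε)) — Case 1.
  The recursion cost dominates: T(n) = Θ(n^d) = Θ(n).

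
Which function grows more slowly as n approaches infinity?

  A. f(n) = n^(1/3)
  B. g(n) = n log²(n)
A

f(n) = n^(1/3) is O(n^(1/3)), while g(n) = n log²(n) is O(n log² n).
Since O(n^(1/3)) grows slower than O(n log² n), f(n) is dominated.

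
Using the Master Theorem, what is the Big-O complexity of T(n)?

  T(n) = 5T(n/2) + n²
Θ(n^log₂(5))

Master Theorem: a = 5, b = 2, f(n) = n².
Compute the critical exponent d = log₂(5) = 2.322.
Compare f(n) = Θ(n²) against n^d:
  k = 2 < d = 2.322, so f(n) = O(n^(d-ε)) — Case 1.
  The recursion cost dominates: T(n) = Θ(n^d) = Θ(n^log₂(5)).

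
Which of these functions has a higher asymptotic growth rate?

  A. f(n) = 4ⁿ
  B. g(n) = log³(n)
A

f(n) = 4ⁿ is O(4ⁿ), while g(n) = log³(n) is O(log³ n).
Since O(4ⁿ) grows faster than O(log³ n), f(n) dominates.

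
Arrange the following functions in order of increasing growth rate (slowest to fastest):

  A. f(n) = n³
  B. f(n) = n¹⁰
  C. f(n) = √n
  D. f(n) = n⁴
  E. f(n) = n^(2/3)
C < E < A < D < B

Comparing growth rates:
C = √n is O(√n)
E = n^(2/3) is O(n^(2/3))
A = n³ is O(n³)
D = n⁴ is O(n⁴)
B = n¹⁰ is O(n¹⁰)

Therefore, the order from slowest to fastest is: C < E < A < D < B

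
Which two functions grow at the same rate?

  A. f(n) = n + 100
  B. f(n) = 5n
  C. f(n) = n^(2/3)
A and B

Examining each function:
  A. n + 100 is O(n)
  B. 5n is O(n)
  C. n^(2/3) is O(n^(2/3))

Functions A and B both have the same complexity class.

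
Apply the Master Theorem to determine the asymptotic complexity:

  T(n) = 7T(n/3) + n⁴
Θ(n⁴)

Master Theorem: a = 7, b = 3, f(n) = n⁴.
Compute the critical exponent d = log₃(7) = 1.771.
Compare f(n) = Θ(n⁴) against n^d:
  k = 4 > d = 1.771, so f(n) = Ω(n^(d+ε)) — Case 3.
  Regularity: a·(n/b)^4/n^4 = a/b^4 = 7/81 < 1 ✓.
  The top-level work dominates: T(n) = Θ(f(n)) = Θ(n⁴).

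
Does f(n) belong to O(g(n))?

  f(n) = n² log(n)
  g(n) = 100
False

f(n) = n² log(n) is O(n² log n), and g(n) = 100 is O(1).
Since O(n² log n) grows faster than O(1), f(n) = O(g(n)) is false.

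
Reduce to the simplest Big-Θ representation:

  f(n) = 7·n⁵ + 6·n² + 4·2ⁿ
Θ(2ⁿ)

Order the terms by growth rate: 6·n² ≺ 7·n⁵ ≺ 4·2ⁿ.
The fastest-growing term 4·2ⁿ dominates as n → ∞; dropping its constant factor gives Θ(2ⁿ).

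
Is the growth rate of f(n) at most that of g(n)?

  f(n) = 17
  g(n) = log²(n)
True

f(n) = 17 is O(1), and g(n) = log²(n) is O(log² n).
Since O(1) ⊆ O(log² n) (f grows no faster than g), f(n) = O(g(n)) is true.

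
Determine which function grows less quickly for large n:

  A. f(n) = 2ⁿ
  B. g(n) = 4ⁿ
A

f(n) = 2ⁿ is O(2ⁿ), while g(n) = 4ⁿ is O(4ⁿ).
Since O(2ⁿ) grows slower than O(4ⁿ), f(n) is dominated.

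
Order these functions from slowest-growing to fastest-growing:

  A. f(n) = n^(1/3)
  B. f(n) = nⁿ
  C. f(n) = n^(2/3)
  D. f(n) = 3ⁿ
A < C < D < B

Comparing growth rates:
A = n^(1/3) is O(n^(1/3))
C = n^(2/3) is O(n^(2/3))
D = 3ⁿ is O(3ⁿ)
B = nⁿ is O(nⁿ)

Therefore, the order from slowest to fastest is: A < C < D < B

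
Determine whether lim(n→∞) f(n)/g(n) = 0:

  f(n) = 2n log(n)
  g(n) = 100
False

f(n) = 2n log(n) is O(n log n), and g(n) = 100 is O(1).
Since O(n log n) grows faster than or equal to O(1), f(n) = o(g(n)) is false.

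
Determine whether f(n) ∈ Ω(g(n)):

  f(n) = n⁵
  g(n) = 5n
True

f(n) = n⁵ is O(n⁵), and g(n) = 5n is O(n).
Since O(n⁵) grows at least as fast as O(n), f(n) = Ω(g(n)) is true.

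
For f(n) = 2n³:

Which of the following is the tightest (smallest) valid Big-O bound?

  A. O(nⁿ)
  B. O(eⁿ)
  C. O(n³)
C

f(n) = 2n³ is O(n³).
All listed options are valid Big-O bounds (upper bounds),
but O(n³) is the tightest (smallest valid bound).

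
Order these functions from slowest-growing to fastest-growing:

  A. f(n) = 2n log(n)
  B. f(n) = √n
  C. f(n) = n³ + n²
B < A < C

Comparing growth rates:
B = √n is O(√n)
A = 2n log(n) is O(n log n)
C = n³ + n² is O(n³)

Therefore, the order from slowest to fastest is: B < A < C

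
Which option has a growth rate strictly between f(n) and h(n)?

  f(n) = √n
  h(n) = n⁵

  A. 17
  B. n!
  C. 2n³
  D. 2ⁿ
C

We need g(n) with √n = o(g(n)) and g(n) = o(n⁵), i.e. O(√n) ≺ g ≺ O(n⁵).
Check each option:
  A. 17 — O(1) does not grow strictly faster than f(n)
  B. n! — O(n!) does not grow strictly slower than h(n)
  C. 2n³ — O(n³) is strictly between O(√n) and O(n⁵) ✓
  D. 2ⁿ — O(2ⁿ) does not grow strictly slower than h(n)

Only option C (2n³) lies strictly between.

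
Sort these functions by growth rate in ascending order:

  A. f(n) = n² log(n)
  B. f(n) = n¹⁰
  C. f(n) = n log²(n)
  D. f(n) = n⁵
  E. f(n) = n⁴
C < A < E < D < B

Comparing growth rates:
C = n log²(n) is O(n log² n)
A = n² log(n) is O(n² log n)
E = n⁴ is O(n⁴)
D = n⁵ is O(n⁵)
B = n¹⁰ is O(n¹⁰)

Therefore, the order from slowest to fastest is: C < A < E < D < B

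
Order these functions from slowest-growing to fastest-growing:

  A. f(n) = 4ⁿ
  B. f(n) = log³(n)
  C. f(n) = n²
B < C < A

Comparing growth rates:
B = log³(n) is O(log³ n)
C = n² is O(n²)
A = 4ⁿ is O(4ⁿ)

Therefore, the order from slowest to fastest is: B < C < A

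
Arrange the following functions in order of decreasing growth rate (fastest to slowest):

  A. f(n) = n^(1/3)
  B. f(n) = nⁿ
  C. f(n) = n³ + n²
B > C > A

Comparing growth rates:
B = nⁿ is O(nⁿ)
C = n³ + n² is O(n³)
A = n^(1/3) is O(n^(1/3))

Therefore, the order from fastest to slowest is: B > C > A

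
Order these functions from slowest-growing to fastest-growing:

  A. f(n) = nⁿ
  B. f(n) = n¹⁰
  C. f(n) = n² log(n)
C < B < A

Comparing growth rates:
C = n² log(n) is O(n² log n)
B = n¹⁰ is O(n¹⁰)
A = nⁿ is O(nⁿ)

Therefore, the order from slowest to fastest is: C < B < A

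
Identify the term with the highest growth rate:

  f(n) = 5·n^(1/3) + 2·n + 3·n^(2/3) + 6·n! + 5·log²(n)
6·n!

Looking at each term:
  - 5·n^(1/3) is O(n^(1/3))
  - 2·n is O(n)
  - 3·n^(2/3) is O(n^(2/3))
  - 6·n! is O(n!)
  - 5·log²(n) is O(log² n)

The term 6·n! (O(n!)) grows fastest and dominates all others.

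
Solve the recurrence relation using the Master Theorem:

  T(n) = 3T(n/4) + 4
Θ(n^log₄(3))

Master Theorem: a = 3, b = 4, f(n) = 4.
Compute the critical exponent d = log₄(3) = 0.792.
Compare f(n) = Θ(1) against n^d:
  k = 0 < d = 0.792, so f(n) = O(n^(d-ε)) — Case 1.
  The recursion cost dominates: T(n) = Θ(n^d) = Θ(n^log₄(3)).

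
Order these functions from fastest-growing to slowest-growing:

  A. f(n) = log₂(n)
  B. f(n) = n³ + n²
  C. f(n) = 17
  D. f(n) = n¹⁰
D > B > A > C

Comparing growth rates:
D = n¹⁰ is O(n¹⁰)
B = n³ + n² is O(n³)
A = log₂(n) is O(log n)
C = 17 is O(1)

Therefore, the order from fastest to slowest is: D > B > A > C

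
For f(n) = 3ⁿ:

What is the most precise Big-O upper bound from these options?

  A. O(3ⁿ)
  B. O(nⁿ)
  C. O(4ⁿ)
A

f(n) = 3ⁿ is O(3ⁿ).
All listed options are valid Big-O bounds (upper bounds),
but O(3ⁿ) is the tightest (smallest valid bound).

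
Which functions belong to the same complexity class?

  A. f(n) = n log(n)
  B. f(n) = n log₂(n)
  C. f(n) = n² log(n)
A and B

Examining each function:
  A. n log(n) is O(n log n)
  B. n log₂(n) is O(n log n)
  C. n² log(n) is O(n² log n)

Functions A and B both have the same complexity class.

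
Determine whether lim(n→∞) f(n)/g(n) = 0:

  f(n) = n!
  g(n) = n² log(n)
False

f(n) = n! is O(n!), and g(n) = n² log(n) is O(n² log n).
Since O(n!) grows faster than or equal to O(n² log n), f(n) = o(g(n)) is false.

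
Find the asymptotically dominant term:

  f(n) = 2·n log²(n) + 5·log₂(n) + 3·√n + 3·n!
3·n!

Looking at each term:
  - 2·n log²(n) is O(n log² n)
  - 5·log₂(n) is O(log n)
  - 3·√n is O(√n)
  - 3·n! is O(n!)

The term 3·n! (O(n!)) grows fastest and dominates all others.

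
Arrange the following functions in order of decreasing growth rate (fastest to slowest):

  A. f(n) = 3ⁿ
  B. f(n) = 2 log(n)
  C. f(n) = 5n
A > C > B

Comparing growth rates:
A = 3ⁿ is O(3ⁿ)
C = 5n is O(n)
B = 2 log(n) is O(log n)

Therefore, the order from fastest to slowest is: A > C > B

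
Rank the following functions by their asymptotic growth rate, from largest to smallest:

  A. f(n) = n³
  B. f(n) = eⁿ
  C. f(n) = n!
C > B > A

Comparing growth rates:
C = n! is O(n!)
B = eⁿ is O(eⁿ)
A = n³ is O(n³)

Therefore, the order from fastest to slowest is: C > B > A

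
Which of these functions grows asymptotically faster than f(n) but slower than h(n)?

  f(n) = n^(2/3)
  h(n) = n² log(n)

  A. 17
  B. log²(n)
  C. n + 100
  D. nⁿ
C

We need g(n) with n^(2/3) = o(g(n)) and g(n) = o(n² log(n)), i.e. O(n^(2/3)) ≺ g ≺ O(n² log n).
Check each option:
  A. 17 — O(1) does not grow strictly faster than f(n)
  B. log²(n) — O(log² n) does not grow strictly faster than f(n)
  C. n + 100 — O(n) is strictly between O(n^(2/3)) and O(n² log n) ✓
  D. nⁿ — O(nⁿ) does not grow strictly slower than h(n)

Only option C (n + 100) lies strictly between.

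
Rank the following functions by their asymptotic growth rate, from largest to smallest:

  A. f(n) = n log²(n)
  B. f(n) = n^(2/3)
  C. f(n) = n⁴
C > A > B

Comparing growth rates:
C = n⁴ is O(n⁴)
A = n log²(n) is O(n log² n)
B = n^(2/3) is O(n^(2/3))

Therefore, the order from fastest to slowest is: C > A > B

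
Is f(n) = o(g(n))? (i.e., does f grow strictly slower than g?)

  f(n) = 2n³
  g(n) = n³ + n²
False

f(n) = 2n³ is O(n³), and g(n) = n³ + n² is O(n³).
Since they have the same growth rate, f(n) = o(g(n)) is false.
(f = o(g) requires f to grow strictly slower, not equal.)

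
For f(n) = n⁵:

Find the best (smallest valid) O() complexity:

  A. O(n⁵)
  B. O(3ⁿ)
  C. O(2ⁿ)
A

f(n) = n⁵ is O(n⁵).
All listed options are valid Big-O bounds (upper bounds),
but O(n⁵) is the tightest (smallest valid bound).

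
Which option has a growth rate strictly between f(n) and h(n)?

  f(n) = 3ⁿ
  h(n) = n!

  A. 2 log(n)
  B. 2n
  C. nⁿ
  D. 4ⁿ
D

We need g(n) with 3ⁿ = o(g(n)) and g(n) = o(n!), i.e. O(3ⁿ) ≺ g ≺ O(n!).
Check each option:
  A. 2 log(n) — O(log n) does not grow strictly faster than f(n)
  B. 2n — O(n) does not grow strictly faster than f(n)
  C. nⁿ — O(nⁿ) does not grow strictly slower than h(n)
  D. 4ⁿ — O(4ⁿ) is strictly between O(3ⁿ) and O(n!) ✓

Only option D (4ⁿ) lies strictly between.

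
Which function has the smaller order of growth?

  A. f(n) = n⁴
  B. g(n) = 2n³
B

f(n) = n⁴ is O(n⁴), while g(n) = 2n³ is O(n³).
Since O(n³) grows slower than O(n⁴), g(n) is dominated.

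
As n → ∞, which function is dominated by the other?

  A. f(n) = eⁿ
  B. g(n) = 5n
B

f(n) = eⁿ is O(eⁿ), while g(n) = 5n is O(n).
Since O(n) grows slower than O(eⁿ), g(n) is dominated.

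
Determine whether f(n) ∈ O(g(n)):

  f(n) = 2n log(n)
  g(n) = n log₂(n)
True

f(n) = 2n log(n) and g(n) = n log₂(n) are both O(n log n).
Big-O permits equal growth rates (f ≤ c·g for some c), so f(n) = O(g(n)) is true.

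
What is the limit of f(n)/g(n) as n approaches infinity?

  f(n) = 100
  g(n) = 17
100/17

Since 100 and 17 have the same growth rate (O(1)),
the ratio converges to a constant: 100/17.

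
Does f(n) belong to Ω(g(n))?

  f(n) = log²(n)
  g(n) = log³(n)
False

f(n) = log²(n) is O(log² n), and g(n) = log³(n) is O(log³ n).
Since O(log² n) grows slower than O(log³ n), f(n) = Ω(g(n)) is false.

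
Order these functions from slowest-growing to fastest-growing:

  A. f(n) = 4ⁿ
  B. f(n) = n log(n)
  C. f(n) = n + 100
C < B < A

Comparing growth rates:
C = n + 100 is O(n)
B = n log(n) is O(n log n)
A = 4ⁿ is O(4ⁿ)

Therefore, the order from slowest to fastest is: C < B < A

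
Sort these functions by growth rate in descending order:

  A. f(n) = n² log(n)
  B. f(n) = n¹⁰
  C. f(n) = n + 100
B > A > C

Comparing growth rates:
B = n¹⁰ is O(n¹⁰)
A = n² log(n) is O(n² log n)
C = n + 100 is O(n)

Therefore, the order from fastest to slowest is: B > A > C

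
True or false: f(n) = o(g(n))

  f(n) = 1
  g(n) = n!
True

f(n) = 1 is O(1), and g(n) = n! is O(n!).
Since O(1) grows strictly slower than O(n!), f(n) = o(g(n)) is true.
This means lim(n→∞) f(n)/g(n) = 0.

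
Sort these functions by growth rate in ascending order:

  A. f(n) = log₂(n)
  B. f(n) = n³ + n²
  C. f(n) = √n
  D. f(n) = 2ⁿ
A < C < B < D

Comparing growth rates:
A = log₂(n) is O(log n)
C = √n is O(√n)
B = n³ + n² is O(n³)
D = 2ⁿ is O(2ⁿ)

Therefore, the order from slowest to fastest is: A < C < B < D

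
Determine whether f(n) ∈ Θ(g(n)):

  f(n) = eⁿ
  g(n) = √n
False

f(n) = eⁿ is O(eⁿ), and g(n) = √n is O(√n).
Since they have different growth rates, f(n) = Θ(g(n)) is false.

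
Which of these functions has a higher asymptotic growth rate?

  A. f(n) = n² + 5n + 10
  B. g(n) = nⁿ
B

f(n) = n² + 5n + 10 is O(n²), while g(n) = nⁿ is O(nⁿ).
Since O(nⁿ) grows faster than O(n²), g(n) dominates.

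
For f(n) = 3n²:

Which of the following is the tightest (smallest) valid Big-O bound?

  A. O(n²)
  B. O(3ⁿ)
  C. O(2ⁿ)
A

f(n) = 3n² is O(n²).
All listed options are valid Big-O bounds (upper bounds),
but O(n²) is the tightest (smallest valid bound).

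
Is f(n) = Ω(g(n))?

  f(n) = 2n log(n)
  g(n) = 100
True

f(n) = 2n log(n) is O(n log n), and g(n) = 100 is O(1).
Since O(n log n) grows at least as fast as O(1), f(n) = Ω(g(n)) is true.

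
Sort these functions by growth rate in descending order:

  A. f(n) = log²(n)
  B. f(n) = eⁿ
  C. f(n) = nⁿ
C > B > A

Comparing growth rates:
C = nⁿ is O(nⁿ)
B = eⁿ is O(eⁿ)
A = log²(n) is O(log² n)

Therefore, the order from fastest to slowest is: C > B > A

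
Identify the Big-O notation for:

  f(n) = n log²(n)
O(n log² n)

The dominant term in n log²(n) is n log²(n), which is Θ(n log² n).
Constants are absorbed, so the tightest bound is O(n log² n).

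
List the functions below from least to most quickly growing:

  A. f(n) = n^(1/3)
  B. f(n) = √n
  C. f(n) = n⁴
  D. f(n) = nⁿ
A < B < C < D

Comparing growth rates:
A = n^(1/3) is O(n^(1/3))
B = √n is O(√n)
C = n⁴ is O(n⁴)
D = nⁿ is O(nⁿ)

Therefore, the order from slowest to fastest is: A < B < C < D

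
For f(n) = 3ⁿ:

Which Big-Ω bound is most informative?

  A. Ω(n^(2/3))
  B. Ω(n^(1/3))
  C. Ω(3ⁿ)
C

f(n) = 3ⁿ is Ω(3ⁿ).
All listed options are valid Big-Ω bounds (lower bounds),
but Ω(3ⁿ) is the tightest (largest valid bound).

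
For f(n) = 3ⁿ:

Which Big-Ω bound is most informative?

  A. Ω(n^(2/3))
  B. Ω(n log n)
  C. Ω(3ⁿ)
C

f(n) = 3ⁿ is Ω(3ⁿ).
All listed options are valid Big-Ω bounds (lower bounds),
but Ω(3ⁿ) is the tightest (largest valid bound).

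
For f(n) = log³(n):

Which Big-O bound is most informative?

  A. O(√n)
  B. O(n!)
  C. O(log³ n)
C

f(n) = log³(n) is O(log³ n).
All listed options are valid Big-O bounds (upper bounds),
but O(log³ n) is the tightest (smallest valid bound).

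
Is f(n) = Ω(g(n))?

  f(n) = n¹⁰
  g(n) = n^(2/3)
True

f(n) = n¹⁰ is O(n¹⁰), and g(n) = n^(2/3) is O(n^(2/3)).
Since O(n¹⁰) grows at least as fast as O(n^(2/3)), f(n) = Ω(g(n)) is true.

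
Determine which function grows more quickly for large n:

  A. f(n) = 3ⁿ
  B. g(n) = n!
B

f(n) = 3ⁿ is O(3ⁿ), while g(n) = n! is O(n!).
Since O(n!) grows faster than O(3ⁿ), g(n) dominates.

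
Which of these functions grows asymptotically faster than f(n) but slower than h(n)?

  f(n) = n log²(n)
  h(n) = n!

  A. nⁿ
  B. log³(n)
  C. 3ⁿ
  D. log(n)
C

We need g(n) with n log²(n) = o(g(n)) and g(n) = o(n!), i.e. O(n log² n) ≺ g ≺ O(n!).
Check each option:
  A. nⁿ — O(nⁿ) does not grow strictly slower than h(n)
  B. log³(n) — O(log³ n) does not grow strictly faster than f(n)
  C. 3ⁿ — O(3ⁿ) is strictly between O(n log² n) and O(n!) ✓
  D. log(n) — O(log n) does not grow strictly faster than f(n)

Only option C (3ⁿ) lies strictly between.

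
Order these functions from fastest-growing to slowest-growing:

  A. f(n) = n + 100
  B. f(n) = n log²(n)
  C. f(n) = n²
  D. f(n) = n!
D > C > B > A

Comparing growth rates:
D = n! is O(n!)
C = n² is O(n²)
B = n log²(n) is O(n log² n)
A = n + 100 is O(n)

Therefore, the order from fastest to slowest is: D > C > B > A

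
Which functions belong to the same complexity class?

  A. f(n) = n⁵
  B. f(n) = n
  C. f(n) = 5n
B and C

Examining each function:
  A. n⁵ is O(n⁵)
  B. n is O(n)
  C. 5n is O(n)

Functions B and C both have the same complexity class.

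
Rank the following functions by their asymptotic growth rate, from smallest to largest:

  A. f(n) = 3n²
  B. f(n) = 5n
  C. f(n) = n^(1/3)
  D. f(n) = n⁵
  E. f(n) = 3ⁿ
C < B < A < D < E

Comparing growth rates:
C = n^(1/3) is O(n^(1/3))
B = 5n is O(n)
A = 3n² is O(n²)
D = n⁵ is O(n⁵)
E = 3ⁿ is O(3ⁿ)

Therefore, the order from slowest to fastest is: C < B < A < D < E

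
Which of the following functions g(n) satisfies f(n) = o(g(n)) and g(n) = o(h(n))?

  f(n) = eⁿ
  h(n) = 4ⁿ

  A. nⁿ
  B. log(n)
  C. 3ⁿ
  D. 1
C

We need g(n) with eⁿ = o(g(n)) and g(n) = o(4ⁿ), i.e. O(eⁿ) ≺ g ≺ O(4ⁿ).
Check each option:
  A. nⁿ — O(nⁿ) does not grow strictly slower than h(n)
  B. log(n) — O(log n) does not grow strictly faster than f(n)
  C. 3ⁿ — O(3ⁿ) is strictly between O(eⁿ) and O(4ⁿ) ✓
  D. 1 — O(1) does not grow strictly faster than f(n)

Only option C (3ⁿ) lies strictly between.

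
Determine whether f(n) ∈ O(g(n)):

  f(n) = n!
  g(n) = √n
False

f(n) = n! is O(n!), and g(n) = √n is O(√n).
Since O(n!) grows faster than O(√n), f(n) = O(g(n)) is false.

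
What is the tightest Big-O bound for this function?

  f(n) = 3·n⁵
O(n⁵)

The dominant term in 3·n⁵ is 3·n⁵, which is Θ(n⁵).
Constants are absorbed, so the tightest bound is O(n⁵).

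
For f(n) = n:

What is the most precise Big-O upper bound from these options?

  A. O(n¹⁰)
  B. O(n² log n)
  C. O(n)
C

f(n) = n is O(n).
All listed options are valid Big-O bounds (upper bounds),
but O(n) is the tightest (smallest valid bound).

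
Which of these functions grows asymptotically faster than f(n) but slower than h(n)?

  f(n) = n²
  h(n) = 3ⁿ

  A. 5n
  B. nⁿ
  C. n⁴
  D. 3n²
C

We need g(n) with n² = o(g(n)) and g(n) = o(3ⁿ), i.e. O(n²) ≺ g ≺ O(3ⁿ).
Check each option:
  A. 5n — O(n) does not grow strictly faster than f(n)
  B. nⁿ — O(nⁿ) does not grow strictly slower than h(n)
  C. n⁴ — O(n⁴) is strictly between O(n²) and O(3ⁿ) ✓
  D. 3n² — O(n²) does not grow strictly faster than f(n)

Only option C (n⁴) lies strictly between.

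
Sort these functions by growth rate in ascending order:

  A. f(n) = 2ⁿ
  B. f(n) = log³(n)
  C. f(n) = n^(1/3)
B < C < A

Comparing growth rates:
B = log³(n) is O(log³ n)
C = n^(1/3) is O(n^(1/3))
A = 2ⁿ is O(2ⁿ)

Therefore, the order from slowest to fastest is: B < C < A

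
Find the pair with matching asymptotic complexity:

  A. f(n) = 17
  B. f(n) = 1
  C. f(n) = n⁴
A and B

Examining each function:
  A. 17 is O(1)
  B. 1 is O(1)
  C. n⁴ is O(n⁴)

Functions A and B both have the same complexity class.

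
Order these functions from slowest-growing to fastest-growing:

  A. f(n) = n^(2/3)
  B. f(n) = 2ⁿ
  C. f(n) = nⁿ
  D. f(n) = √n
D < A < B < C

Comparing growth rates:
D = √n is O(√n)
A = n^(2/3) is O(n^(2/3))
B = 2ⁿ is O(2ⁿ)
C = nⁿ is O(nⁿ)

Therefore, the order from slowest to fastest is: D < A < B < C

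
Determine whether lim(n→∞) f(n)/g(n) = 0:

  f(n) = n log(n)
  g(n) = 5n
False

f(n) = n log(n) is O(n log n), and g(n) = 5n is O(n).
Since O(n log n) grows faster than or equal to O(n), f(n) = o(g(n)) is false.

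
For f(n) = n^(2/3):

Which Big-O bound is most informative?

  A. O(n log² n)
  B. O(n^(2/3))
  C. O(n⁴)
B

f(n) = n^(2/3) is O(n^(2/3)).
All listed options are valid Big-O bounds (upper bounds),
but O(n^(2/3)) is the tightest (smallest valid bound).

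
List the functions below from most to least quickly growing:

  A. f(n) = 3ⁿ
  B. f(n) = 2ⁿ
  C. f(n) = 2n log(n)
A > B > C

Comparing growth rates:
A = 3ⁿ is O(3ⁿ)
B = 2ⁿ is O(2ⁿ)
C = 2n log(n) is O(n log n)

Therefore, the order from fastest to slowest is: A > B > C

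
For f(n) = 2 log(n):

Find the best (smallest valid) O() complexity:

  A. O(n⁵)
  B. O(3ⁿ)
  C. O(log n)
C

f(n) = 2 log(n) is O(log n).
All listed options are valid Big-O bounds (upper bounds),
but O(log n) is the tightest (smallest valid bound).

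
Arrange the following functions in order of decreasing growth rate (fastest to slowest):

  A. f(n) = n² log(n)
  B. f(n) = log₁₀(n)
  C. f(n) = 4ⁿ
C > A > B

Comparing growth rates:
C = 4ⁿ is O(4ⁿ)
A = n² log(n) is O(n² log n)
B = log₁₀(n) is O(log n)

Therefore, the order from fastest to slowest is: C > A > B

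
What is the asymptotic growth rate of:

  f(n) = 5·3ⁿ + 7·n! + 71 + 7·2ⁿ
Θ(n!)

Order the terms by growth rate: 71 ≺ 7·2ⁿ ≺ 5·3ⁿ ≺ 7·n!.
The fastest-growing term 7·n! dominates as n → ∞; dropping its constant factor gives Θ(n!).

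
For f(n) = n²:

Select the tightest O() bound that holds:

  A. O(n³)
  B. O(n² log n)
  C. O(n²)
C

f(n) = n² is O(n²).
All listed options are valid Big-O bounds (upper bounds),
but O(n²) is the tightest (smallest valid bound).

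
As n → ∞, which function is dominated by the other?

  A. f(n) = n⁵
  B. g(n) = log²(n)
B

f(n) = n⁵ is O(n⁵), while g(n) = log²(n) is O(log² n).
Since O(log² n) grows slower than O(n⁵), g(n) is dominated.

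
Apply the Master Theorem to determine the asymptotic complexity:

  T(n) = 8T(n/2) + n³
Θ(n³ log n)

Master Theorem: a = 8, b = 2, f(n) = n³.
Compute the critical exponent d = log₂(8) = 3.
Compare f(n) = Θ(n³) against n^d:
  k = 3 = d, so f(n) = Θ(n^d) — Case 2.
  Work is balanced across levels: T(n) = Θ(n^d log n) = Θ(n³ log n).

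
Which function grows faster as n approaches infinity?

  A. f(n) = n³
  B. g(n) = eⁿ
B

f(n) = n³ is O(n³), while g(n) = eⁿ is O(eⁿ).
Since O(eⁿ) grows faster than O(n³), g(n) dominates.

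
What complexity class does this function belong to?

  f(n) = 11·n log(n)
O(n log n)

The dominant term in 11·n log(n) is 11·n log(n), which is Θ(n log n).
Constants are absorbed, so the tightest bound is O(n log n).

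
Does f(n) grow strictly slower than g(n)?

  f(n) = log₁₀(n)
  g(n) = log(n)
False

f(n) = log₁₀(n) is O(log n), and g(n) = log(n) is O(log n).
Since they have the same growth rate, f(n) = o(g(n)) is false.
(f = o(g) requires f to grow strictly slower, not equal.)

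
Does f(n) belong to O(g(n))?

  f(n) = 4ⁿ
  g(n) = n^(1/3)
False

f(n) = 4ⁿ is O(4ⁿ), and g(n) = n^(1/3) is O(n^(1/3)).
Since O(4ⁿ) grows faster than O(n^(1/3)), f(n) = O(g(n)) is false.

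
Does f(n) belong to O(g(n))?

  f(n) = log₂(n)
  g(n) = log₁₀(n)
True

f(n) = log₂(n) and g(n) = log₁₀(n) are both O(log n).
Big-O permits equal growth rates (f ≤ c·g for some c), so f(n) = O(g(n)) is true.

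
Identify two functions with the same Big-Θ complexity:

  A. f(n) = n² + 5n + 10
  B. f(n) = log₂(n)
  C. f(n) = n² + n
A and C

Examining each function:
  A. n² + 5n + 10 is O(n²)
  B. log₂(n) is O(log n)
  C. n² + n is O(n²)

Functions A and C both have the same complexity class.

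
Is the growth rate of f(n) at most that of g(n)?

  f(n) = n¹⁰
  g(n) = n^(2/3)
False

f(n) = n¹⁰ is O(n¹⁰), and g(n) = n^(2/3) is O(n^(2/3)).
Since O(n¹⁰) grows faster than O(n^(2/3)), f(n) = O(g(n)) is false.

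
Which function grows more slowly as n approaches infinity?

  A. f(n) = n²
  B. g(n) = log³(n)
B

f(n) = n² is O(n²), while g(n) = log³(n) is O(log³ n).
Since O(log³ n) grows slower than O(n²), g(n) is dominated.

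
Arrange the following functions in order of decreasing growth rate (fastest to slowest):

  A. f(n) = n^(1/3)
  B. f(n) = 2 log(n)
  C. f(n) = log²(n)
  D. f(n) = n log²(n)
D > A > C > B

Comparing growth rates:
D = n log²(n) is O(n log² n)
A = n^(1/3) is O(n^(1/3))
C = log²(n) is O(log² n)
B = 2 log(n) is O(log n)

Therefore, the order from fastest to slowest is: D > A > C > B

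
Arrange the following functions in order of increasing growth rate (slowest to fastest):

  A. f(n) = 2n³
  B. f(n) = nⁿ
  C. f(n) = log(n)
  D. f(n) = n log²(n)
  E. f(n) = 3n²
C < D < E < A < B

Comparing growth rates:
C = log(n) is O(log n)
D = n log²(n) is O(n log² n)
E = 3n² is O(n²)
A = 2n³ is O(n³)
B = nⁿ is O(nⁿ)

Therefore, the order from slowest to fastest is: C < D < E < A < B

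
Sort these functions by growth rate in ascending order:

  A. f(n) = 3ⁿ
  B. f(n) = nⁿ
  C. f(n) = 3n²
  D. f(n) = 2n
D < C < A < B

Comparing growth rates:
D = 2n is O(n)
C = 3n² is O(n²)
A = 3ⁿ is O(3ⁿ)
B = nⁿ is O(nⁿ)

Therefore, the order from slowest to fastest is: D < C < A < B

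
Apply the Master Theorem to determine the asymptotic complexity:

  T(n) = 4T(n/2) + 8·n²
Θ(n² log n)

Master Theorem: a = 4, b = 2, f(n) = 8·n².
Compute the critical exponent d = log₂(4) = 2.
Compare f(n) = Θ(n²) against n^d:
  k = 2 = d, so f(n) = Θ(n^d) — Case 2.
  Work is balanced across levels: T(n) = Θ(n^d log n) = Θ(n² log n).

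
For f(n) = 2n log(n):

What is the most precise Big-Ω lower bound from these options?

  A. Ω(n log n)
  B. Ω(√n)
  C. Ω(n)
A

f(n) = 2n log(n) is Ω(n log n).
All listed options are valid Big-Ω bounds (lower bounds),
but Ω(n log n) is the tightest (largest valid bound).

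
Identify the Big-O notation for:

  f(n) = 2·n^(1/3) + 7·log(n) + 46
O(n^(1/3))

The dominant term in 2·n^(1/3) + 7·log(n) + 46 is 2·n^(1/3), which is Θ(n^(1/3)).
Lower-order terms (7·log(n), 46) are asymptotically negligible.
Constants are absorbed, so the tightest bound is O(n^(1/3)).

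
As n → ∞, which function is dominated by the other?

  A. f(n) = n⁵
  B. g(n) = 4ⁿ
A

f(n) = n⁵ is O(n⁵), while g(n) = 4ⁿ is O(4ⁿ).
Since O(n⁵) grows slower than O(4ⁿ), f(n) is dominated.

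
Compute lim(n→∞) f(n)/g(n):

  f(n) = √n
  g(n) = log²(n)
∞

Since √n (O(√n)) grows faster than log²(n) (O(log² n)),
the ratio f(n)/g(n) → ∞ as n → ∞.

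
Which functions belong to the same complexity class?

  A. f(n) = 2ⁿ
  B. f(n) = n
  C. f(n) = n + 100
B and C

Examining each function:
  A. 2ⁿ is O(2ⁿ)
  B. n is O(n)
  C. n + 100 is O(n)

Functions B and C both have the same complexity class.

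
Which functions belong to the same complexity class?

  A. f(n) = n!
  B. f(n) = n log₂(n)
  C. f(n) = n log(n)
B and C

Examining each function:
  A. n! is O(n!)
  B. n log₂(n) is O(n log n)
  C. n log(n) is O(n log n)

Functions B and C both have the same complexity class.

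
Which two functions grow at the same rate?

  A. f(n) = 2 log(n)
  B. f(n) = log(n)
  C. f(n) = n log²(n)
A and B

Examining each function:
  A. 2 log(n) is O(log n)
  B. log(n) is O(log n)
  C. n log²(n) is O(n log² n)

Functions A and B both have the same complexity class.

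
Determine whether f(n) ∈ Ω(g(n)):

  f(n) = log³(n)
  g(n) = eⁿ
False

f(n) = log³(n) is O(log³ n), and g(n) = eⁿ is O(eⁿ).
Since O(log³ n) grows slower than O(eⁿ), f(n) = Ω(g(n)) is false.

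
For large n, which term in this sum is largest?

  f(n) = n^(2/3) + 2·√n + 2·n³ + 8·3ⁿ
8·3ⁿ

Looking at each term:
  - n^(2/3) is O(n^(2/3))
  - 2·√n is O(√n)
  - 2·n³ is O(n³)
  - 8·3ⁿ is O(3ⁿ)

The term 8·3ⁿ (O(3ⁿ)) grows fastest and dominates all others.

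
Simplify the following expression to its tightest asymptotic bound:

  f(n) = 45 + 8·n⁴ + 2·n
Θ(n⁴)

Order the terms by growth rate: 45 ≺ 2·n ≺ 8·n⁴.
The fastest-growing term 8·n⁴ dominates as n → ∞; dropping its constant factor gives Θ(n⁴).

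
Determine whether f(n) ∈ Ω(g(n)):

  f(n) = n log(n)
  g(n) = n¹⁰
False

f(n) = n log(n) is O(n log n), and g(n) = n¹⁰ is O(n¹⁰).
Since O(n log n) grows slower than O(n¹⁰), f(n) = Ω(g(n)) is false.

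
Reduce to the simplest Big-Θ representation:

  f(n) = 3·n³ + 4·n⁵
Θ(n⁵)

Order the terms by growth rate: 3·n³ ≺ 4·n⁵.
The fastest-growing term 4·n⁵ dominates as n → ∞; dropping its constant factor gives Θ(n⁵).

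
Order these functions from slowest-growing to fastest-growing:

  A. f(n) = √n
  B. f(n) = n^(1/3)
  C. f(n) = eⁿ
B < A < C

Comparing growth rates:
B = n^(1/3) is O(n^(1/3))
A = √n is O(√n)
C = eⁿ is O(eⁿ)

Therefore, the order from slowest to fastest is: B < A < C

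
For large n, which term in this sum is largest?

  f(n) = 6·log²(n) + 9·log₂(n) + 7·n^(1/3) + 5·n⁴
5·n⁴

Looking at each term:
  - 6·log²(n) is O(log² n)
  - 9·log₂(n) is O(log n)
  - 7·n^(1/3) is O(n^(1/3))
  - 5·n⁴ is O(n⁴)

The term 5·n⁴ (O(n⁴)) grows fastest and dominates all others.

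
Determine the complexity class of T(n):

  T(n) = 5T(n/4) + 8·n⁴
Θ(n⁴)

Master Theorem: a = 5, b = 4, f(n) = 8·n⁴.
Compute the critical exponent d = log₄(5) = 1.161.
Compare f(n) = Θ(n⁴) against n^d:
  k = 4 > d = 1.161, so f(n) = Ω(n^(d+ε)) — Case 3.
  Regularity: a·(n/b)^4/n^4 = a/b^4 = 5/256 < 1 ✓.
  The top-level work dominates: T(n) = Θ(f(n)) = Θ(n⁴).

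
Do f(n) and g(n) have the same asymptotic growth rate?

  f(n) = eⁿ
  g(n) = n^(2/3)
False

f(n) = eⁿ is O(eⁿ), and g(n) = n^(2/3) is O(n^(2/3)).
Since they have different growth rates, f(n) = Θ(g(n)) is false.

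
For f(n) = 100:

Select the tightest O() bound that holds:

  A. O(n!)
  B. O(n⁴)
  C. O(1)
C

f(n) = 100 is O(1).
All listed options are valid Big-O bounds (upper bounds),
but O(1) is the tightest (smallest valid bound).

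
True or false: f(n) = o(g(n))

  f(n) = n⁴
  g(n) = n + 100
False

f(n) = n⁴ is O(n⁴), and g(n) = n + 100 is O(n).
Since O(n⁴) grows faster than or equal to O(n), f(n) = o(g(n)) is false.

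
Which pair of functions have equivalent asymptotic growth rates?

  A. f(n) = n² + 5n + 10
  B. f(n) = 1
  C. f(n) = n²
A and C

Examining each function:
  A. n² + 5n + 10 is O(n²)
  B. 1 is O(1)
  C. n² is O(n²)

Functions A and C both have the same complexity class.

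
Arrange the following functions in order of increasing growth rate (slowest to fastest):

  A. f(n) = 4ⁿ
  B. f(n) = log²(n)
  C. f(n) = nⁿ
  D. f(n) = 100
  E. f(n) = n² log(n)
D < B < E < A < C

Comparing growth rates:
D = 100 is O(1)
B = log²(n) is O(log² n)
E = n² log(n) is O(n² log n)
A = 4ⁿ is O(4ⁿ)
C = nⁿ is O(nⁿ)

Therefore, the order from slowest to fastest is: D < B < E < A < C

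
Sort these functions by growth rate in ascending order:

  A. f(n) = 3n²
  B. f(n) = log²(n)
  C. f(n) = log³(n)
B < C < A

Comparing growth rates:
B = log²(n) is O(log² n)
C = log³(n) is O(log³ n)
A = 3n² is O(n²)

Therefore, the order from slowest to fastest is: B < C < A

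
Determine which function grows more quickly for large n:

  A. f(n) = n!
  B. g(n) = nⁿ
B

f(n) = n! is O(n!), while g(n) = nⁿ is O(nⁿ).
Since O(nⁿ) grows faster than O(n!), g(n) dominates.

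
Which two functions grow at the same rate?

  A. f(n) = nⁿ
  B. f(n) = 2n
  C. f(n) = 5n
B and C

Examining each function:
  A. nⁿ is O(nⁿ)
  B. 2n is O(n)
  C. 5n is O(n)

Functions B and C both have the same complexity class.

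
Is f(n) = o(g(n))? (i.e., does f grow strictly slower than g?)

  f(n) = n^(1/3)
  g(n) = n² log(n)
True

f(n) = n^(1/3) is O(n^(1/3)), and g(n) = n² log(n) is O(n² log n).
Since O(n^(1/3)) grows strictly slower than O(n² log n), f(n) = o(g(n)) is true.
This means lim(n→∞) f(n)/g(n) = 0.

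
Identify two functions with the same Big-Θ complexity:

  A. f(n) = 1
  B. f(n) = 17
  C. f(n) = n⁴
A and B

Examining each function:
  A. 1 is O(1)
  B. 17 is O(1)
  C. n⁴ is O(n⁴)

Functions A and B both have the same complexity class.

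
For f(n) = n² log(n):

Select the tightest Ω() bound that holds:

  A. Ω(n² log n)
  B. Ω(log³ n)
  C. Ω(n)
A

f(n) = n² log(n) is Ω(n² log n).
All listed options are valid Big-Ω bounds (lower bounds),
but Ω(n² log n) is the tightest (largest valid bound).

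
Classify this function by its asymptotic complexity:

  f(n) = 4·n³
O(n³)

The dominant term in 4·n³ is 4·n³, which is Θ(n³).
Constants are absorbed, so the tightest bound is O(n³).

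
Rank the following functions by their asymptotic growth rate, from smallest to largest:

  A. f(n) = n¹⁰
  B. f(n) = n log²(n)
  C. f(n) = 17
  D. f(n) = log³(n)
C < D < B < A

Comparing growth rates:
C = 17 is O(1)
D = log³(n) is O(log³ n)
B = n log²(n) is O(n log² n)
A = n¹⁰ is O(n¹⁰)

Therefore, the order from slowest to fastest is: C < D < B < A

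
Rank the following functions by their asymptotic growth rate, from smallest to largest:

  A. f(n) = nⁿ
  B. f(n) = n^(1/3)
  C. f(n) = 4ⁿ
B < C < A

Comparing growth rates:
B = n^(1/3) is O(n^(1/3))
C = 4ⁿ is O(4ⁿ)
A = nⁿ is O(nⁿ)

Therefore, the order from slowest to fastest is: B < C < A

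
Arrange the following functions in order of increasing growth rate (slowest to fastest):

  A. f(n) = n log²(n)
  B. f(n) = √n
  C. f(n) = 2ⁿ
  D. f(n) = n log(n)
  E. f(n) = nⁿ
B < D < A < C < E

Comparing growth rates:
B = √n is O(√n)
D = n log(n) is O(n log n)
A = n log²(n) is O(n log² n)
C = 2ⁿ is O(2ⁿ)
E = nⁿ is O(nⁿ)

Therefore, the order from slowest to fastest is: B < D < A < C < E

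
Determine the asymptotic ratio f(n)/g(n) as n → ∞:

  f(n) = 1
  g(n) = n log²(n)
0

Since 1 (O(1)) grows slower than n log²(n) (O(n log² n)),
the ratio f(n)/g(n) → 0 as n → ∞.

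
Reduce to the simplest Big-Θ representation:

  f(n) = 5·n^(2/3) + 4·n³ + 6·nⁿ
Θ(nⁿ)

Order the terms by growth rate: 5·n^(2/3) ≺ 4·n³ ≺ 6·nⁿ.
The fastest-growing term 6·nⁿ dominates as n → ∞; dropping its constant factor gives Θ(nⁿ).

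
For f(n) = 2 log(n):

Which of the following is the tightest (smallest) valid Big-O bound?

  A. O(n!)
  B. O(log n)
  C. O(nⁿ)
B

f(n) = 2 log(n) is O(log n).
All listed options are valid Big-O bounds (upper bounds),
but O(log n) is the tightest (smallest valid bound).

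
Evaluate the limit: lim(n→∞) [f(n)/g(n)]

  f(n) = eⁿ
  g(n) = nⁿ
0

Since eⁿ (O(eⁿ)) grows slower than nⁿ (O(nⁿ)),
the ratio f(n)/g(n) → 0 as n → ∞.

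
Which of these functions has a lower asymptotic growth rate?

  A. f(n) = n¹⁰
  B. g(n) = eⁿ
A

f(n) = n¹⁰ is O(n¹⁰), while g(n) = eⁿ is O(eⁿ).
Since O(n¹⁰) grows slower than O(eⁿ), f(n) is dominated.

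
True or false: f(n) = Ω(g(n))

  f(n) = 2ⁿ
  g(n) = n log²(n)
True

f(n) = 2ⁿ is O(2ⁿ), and g(n) = n log²(n) is O(n log² n).
Since O(2ⁿ) grows at least as fast as O(n log² n), f(n) = Ω(g(n)) is true.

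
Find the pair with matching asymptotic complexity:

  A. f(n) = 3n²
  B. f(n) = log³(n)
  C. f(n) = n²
A and C

Examining each function:
  A. 3n² is O(n²)
  B. log³(n) is O(log³ n)
  C. n² is O(n²)

Functions A and C both have the same complexity class.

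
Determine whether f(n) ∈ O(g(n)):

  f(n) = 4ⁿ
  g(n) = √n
False

f(n) = 4ⁿ is O(4ⁿ), and g(n) = √n is O(√n).
Since O(4ⁿ) grows faster than O(√n), f(n) = O(g(n)) is false.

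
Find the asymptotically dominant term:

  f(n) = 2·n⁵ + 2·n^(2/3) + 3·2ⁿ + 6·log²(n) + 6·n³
3·2ⁿ

Looking at each term:
  - 2·n⁵ is O(n⁵)
  - 2·n^(2/3) is O(n^(2/3))
  - 3·2ⁿ is O(2ⁿ)
  - 6·log²(n) is O(log² n)
  - 6·n³ is O(n³)

The term 3·2ⁿ (O(2ⁿ)) grows fastest and dominates all others.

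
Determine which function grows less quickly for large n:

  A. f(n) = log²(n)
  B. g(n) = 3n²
A

f(n) = log²(n) is O(log² n), while g(n) = 3n² is O(n²).
Since O(log² n) grows slower than O(n²), f(n) is dominated.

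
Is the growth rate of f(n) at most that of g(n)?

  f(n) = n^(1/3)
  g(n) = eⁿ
True

f(n) = n^(1/3) is O(n^(1/3)), and g(n) = eⁿ is O(eⁿ).
Since O(n^(1/3)) ⊆ O(eⁿ) (f grows no faster than g), f(n) = O(g(n)) is true.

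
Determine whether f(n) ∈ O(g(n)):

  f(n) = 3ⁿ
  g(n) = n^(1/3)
False

f(n) = 3ⁿ is O(3ⁿ), and g(n) = n^(1/3) is O(n^(1/3)).
Since O(3ⁿ) grows faster than O(n^(1/3)), f(n) = O(g(n)) is false.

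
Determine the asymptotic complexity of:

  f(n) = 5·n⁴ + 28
O(n⁴)

The dominant term in 5·n⁴ + 28 is 5·n⁴, which is Θ(n⁴).
Lower-order terms (28) are asymptotically negligible.
Constants are absorbed, so the tightest bound is O(n⁴).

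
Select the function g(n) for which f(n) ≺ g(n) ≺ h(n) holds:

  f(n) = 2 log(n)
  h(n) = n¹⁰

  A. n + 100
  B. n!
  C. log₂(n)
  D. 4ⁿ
A

We need g(n) with 2 log(n) = o(g(n)) and g(n) = o(n¹⁰), i.e. O(log n) ≺ g ≺ O(n¹⁰).
Check each option:
  A. n + 100 — O(n) is strictly between O(log n) and O(n¹⁰) ✓
  B. n! — O(n!) does not grow strictly slower than h(n)
  C. log₂(n) — O(log n) does not grow strictly faster than f(n)
  D. 4ⁿ — O(4ⁿ) does not grow strictly slower than h(n)

Only option A (n + 100) lies strictly between.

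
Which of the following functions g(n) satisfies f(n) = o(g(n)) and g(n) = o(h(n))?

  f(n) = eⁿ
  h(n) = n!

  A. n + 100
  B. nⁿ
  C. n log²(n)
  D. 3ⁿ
D

We need g(n) with eⁿ = o(g(n)) and g(n) = o(n!), i.e. O(eⁿ) ≺ g ≺ O(n!).
Check each option:
  A. n + 100 — O(n) does not grow strictly faster than f(n)
  B. nⁿ — O(nⁿ) does not grow strictly slower than h(n)
  C. n log²(n) — O(n log² n) does not grow strictly faster than f(n)
  D. 3ⁿ — O(3ⁿ) is strictly between O(eⁿ) and O(n!) ✓

Only option D (3ⁿ) lies strictly between.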